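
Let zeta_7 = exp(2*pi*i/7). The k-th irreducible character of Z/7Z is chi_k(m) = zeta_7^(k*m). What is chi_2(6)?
chi_2(6) = zeta_7^12 = exp(-4*I*pi/7)

Why: chi_2(6) = zeta_7^(2*6) = zeta_7^12. Since zeta_7^7 = 1, this equals zeta_7^5 = exp(2*pi*i*5/7) = exp(-4*I*pi/7).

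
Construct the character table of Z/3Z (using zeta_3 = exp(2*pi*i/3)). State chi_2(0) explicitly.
Character table of Z/3Z (irreps indexed chi_0,...,chi_2 with chi_k(m) = zeta_3^(k*m), zeta_3 = exp(2*pi*i/3)):
  irrep \ class  {0} (size 1)  {1} (size 1)    {2} (size 1)  
  chi_0          1             1               1             
  chi_1          1             exp(2*I*pi/3)   exp(-2*I*pi/3)
  chi_2          1             exp(-2*I*pi/3)  exp(2*I*pi/3) 

Spot check: chi_2(0) = zeta_3^(2*0) = zeta_3^0 = 1.

Details: Z/3Z is abelian, so all 3 irreducible complex representations are 1-dimensional. They are given by chi_k(m) = zeta_3^(k*m) for k = 0,...,2. Row orthogonality: sum_m chi_k(m) conj(chi_l(m)) = 3 * [k = l].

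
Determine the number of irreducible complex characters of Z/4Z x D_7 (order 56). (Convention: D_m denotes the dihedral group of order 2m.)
20

Derivation: The number of irreducible complex representations of a finite group equals its number of conjugacy classes. For a direct product, #classes(G x H) = #classes(G) * #classes(H). Z/4Z has 4 classes (abelian), D_7 has 5 classes, so 4 * 5 = 20, so Z/4Z x D_7 (order 56) has exactly 20 irreducible complex representations.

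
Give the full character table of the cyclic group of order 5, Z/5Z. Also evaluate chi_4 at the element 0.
Character table of Z/5Z (irreps indexed chi_0,...,chi_4 with chi_k(m) = zeta_5^(k*m), zeta_5 = exp(2*pi*i/5)):
  irrep \ class  {0} (size 1)  {1} (size 1)    {2} (size 1)    {3} (size 1)    {4} (size 1)  
  chi_0          1             1               1               1               1             
  chi_1          1             exp(2*I*pi/5)   exp(4*I*pi/5)   exp(-4*I*pi/5)  exp(-2*I*pi/5)
  chi_2          1             exp(4*I*pi/5)   exp(-2*I*pi/5)  exp(2*I*pi/5)   exp(-4*I*pi/5)
  chi_3          1             exp(-4*I*pi/5)  exp(2*I*pi/5)   exp(-2*I*pi/5)  exp(4*I*pi/5) 
  chi_4          1             exp(-2*I*pi/5)  exp(-4*I*pi/5)  exp(4*I*pi/5)   exp(2*I*pi/5) 

Spot check: chi_4(0) = zeta_5^(4*0) = zeta_5^0 = 1.

Solution. Z/5Z is abelian, so all 5 irreducible complex representations are 1-dimensional. They are given by chi_k(m) = zeta_5^(k*m) for k = 0,...,4. Row orthogonality: sum_m chi_k(m) conj(chi_l(m)) = 5 * [k = l].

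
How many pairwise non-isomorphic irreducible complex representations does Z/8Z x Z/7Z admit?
56

The number of irreducible complex representations of a finite group equals its number of conjugacy classes. Z/8Z x Z/7Z is abelian of order 56, so every element is its own conjugacy class: 56 classes, so Z/8Z x Z/7Z (order 56) has exactly 56 irreducible complex representations.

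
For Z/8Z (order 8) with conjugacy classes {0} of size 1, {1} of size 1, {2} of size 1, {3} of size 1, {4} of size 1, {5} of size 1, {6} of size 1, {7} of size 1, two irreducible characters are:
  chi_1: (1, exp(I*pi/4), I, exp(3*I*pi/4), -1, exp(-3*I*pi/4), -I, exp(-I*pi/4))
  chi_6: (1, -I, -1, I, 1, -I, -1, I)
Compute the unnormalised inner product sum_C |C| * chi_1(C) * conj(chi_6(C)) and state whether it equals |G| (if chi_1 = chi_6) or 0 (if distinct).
Sum = 0; so <chi_1, chi_6> = 0 (distinct irreducibles are orthogonal).

Derivation: Compute term by term over conjugacy classes (|C| * chi_1(C) * conj(chi_6(C))):
  1*(1)*conj(1) + 1*(exp(I*pi/4))*conj(-I) + 1*(I)*conj(-1) + 1*(exp(3*I*pi/4))*conj(I) + 1*(-1)*conj(1) + 1*(exp(-3*I*pi/4))*conj(-I) + 1*(-I)*conj(-1) + 1*(exp(-I*pi/4))*conj(I)
  = (1) + (exp(3*I*pi/4)) + (-I) + (-exp(-3*I*pi/4)) + (-1) + (exp(-I*pi/4)) + (I) + (-exp(I*pi/4))
  = 0.
(Exp terms are combined using exp(i*s)*conj(exp(i*t)) = exp(i*(s-t)), and sums of them are collapsed using the identity that for every m > 1 the m distinct m-th roots of unity sum to 0, e.g. 1 + exp(2*I*pi/3) + exp(-2*I*pi/3) = 0.)
Dividing by |G| = 8 gives 0/8 = 0, matching the row-orthogonality relation <chi_1, chi_6> = [chi_1 = chi_6].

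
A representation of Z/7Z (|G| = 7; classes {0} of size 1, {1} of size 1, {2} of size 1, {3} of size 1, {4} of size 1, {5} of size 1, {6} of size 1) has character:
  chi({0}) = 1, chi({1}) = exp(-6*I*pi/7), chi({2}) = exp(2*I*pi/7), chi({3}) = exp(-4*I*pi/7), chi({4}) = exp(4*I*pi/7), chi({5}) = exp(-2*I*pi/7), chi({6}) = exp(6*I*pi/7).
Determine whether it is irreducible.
Irreducible: <chi, chi> = 1.

Explanation: <chi, chi> = (1/|G|) sum_C |C| * |chi(C)|^2 = (1/7)[1*|1|^2 + 1*|exp(-6*I*pi/7)|^2 + 1*|exp(2*I*pi/7)|^2 + 1*|exp(-4*I*pi/7)|^2 + 1*|exp(4*I*pi/7)|^2 + 1*|exp(-2*I*pi/7)|^2 + 1*|exp(6*I*pi/7)|^2]
  = (1/7)[(1) + (1) + (1) + (1) + (1) + (1) + (1)] = 7/7 = 1.
(Exp terms are combined using exp(i*s)*conj(exp(i*t)) = exp(i*(s-t)), and sums of them are collapsed using the identity that for every m > 1 the m distinct m-th roots of unity sum to 0, e.g. 1 + exp(2*I*pi/3) + exp(-2*I*pi/3) = 0.)
A character is irreducible iff <chi, chi> = 1, so this representation is irreducible.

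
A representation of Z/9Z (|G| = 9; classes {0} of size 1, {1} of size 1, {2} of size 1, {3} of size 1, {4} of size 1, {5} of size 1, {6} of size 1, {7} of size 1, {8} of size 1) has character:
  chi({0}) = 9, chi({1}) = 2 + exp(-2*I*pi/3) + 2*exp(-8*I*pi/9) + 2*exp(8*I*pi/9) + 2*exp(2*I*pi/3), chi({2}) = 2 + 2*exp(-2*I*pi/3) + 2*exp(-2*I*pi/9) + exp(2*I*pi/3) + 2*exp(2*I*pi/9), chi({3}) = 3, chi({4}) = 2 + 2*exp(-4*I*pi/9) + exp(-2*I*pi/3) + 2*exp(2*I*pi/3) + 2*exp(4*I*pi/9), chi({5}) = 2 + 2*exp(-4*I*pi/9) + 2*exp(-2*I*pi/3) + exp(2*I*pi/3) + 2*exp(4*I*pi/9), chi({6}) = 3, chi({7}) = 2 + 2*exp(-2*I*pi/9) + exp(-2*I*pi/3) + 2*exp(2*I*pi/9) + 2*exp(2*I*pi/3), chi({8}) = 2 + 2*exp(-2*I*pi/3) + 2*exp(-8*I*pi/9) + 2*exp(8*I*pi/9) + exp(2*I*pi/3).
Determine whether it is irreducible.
Not irreducible (reducible): <chi, chi> = 17 > 1.

Reasoning: <chi, chi> = (1/|G|) sum_C |C| * |chi(C)|^2 = (1/9)[1*|9|^2 + 1*|2 + exp(-2*I*pi/3) + 2*exp(-8*I*pi/9) + 2*exp(8*I*pi/9) + 2*exp(2*I*pi/3)|^2 + 1*|2 + 2*exp(-2*I*pi/3) + 2*exp(-2*I*pi/9) + exp(2*I*pi/3) + 2*exp(2*I*pi/9)|^2 + 1*|3|^2 + 1*|2 + 2*exp(-4*I*pi/9) + exp(-2*I*pi/3) + 2*exp(2*I*pi/3) + 2*exp(4*I*pi/9)|^2 + 1*|2 + 2*exp(-4*I*pi/9) + 2*exp(-2*I*pi/3) + exp(2*I*pi/3) + 2*exp(4*I*pi/9)|^2 + 1*|3|^2 + 1*|2 + 2*exp(-2*I*pi/9) + exp(-2*I*pi/3) + 2*exp(2*I*pi/9) + 2*exp(2*I*pi/3)|^2 + 1*|2 + 2*exp(-2*I*pi/3) + 2*exp(-8*I*pi/9) + 2*exp(8*I*pi/9) + exp(2*I*pi/3)|^2]
  = (1/9)[(81) + (17 + 8*exp(-2*I*pi/3) + 10*exp(-2*I*pi/9) + 6*exp(-4*I*pi/9) + 8*exp(-8*I*pi/9) + 8*exp(8*I*pi/9) + 6*exp(4*I*pi/9) + 10*exp(2*I*pi/9) + 8*exp(2*I*pi/3)) + (17 + 10*exp(-4*I*pi/9) + 8*exp(-2*I*pi/3) + 8*exp(-2*I*pi/9) + 6*exp(-8*I*pi/9) + 6*exp(8*I*pi/9) + 8*exp(2*I*pi/9) + 8*exp(2*I*pi/3) + 10*exp(4*I*pi/9)) + (9) + (17 + 8*exp(-4*I*pi/9) + 8*exp(-2*I*pi/3) + 6*exp(-2*I*pi/9) + 10*exp(-8*I*pi/9) + 10*exp(8*I*pi/9) + 6*exp(2*I*pi/9) + 8*exp(2*I*pi/3) + 8*exp(4*I*pi/9)) + (17 + 8*exp(-4*I*pi/9) + 8*exp(-2*I*pi/3) + 6*exp(-2*I*pi/9) + 10*exp(-8*I*pi/9) + 10*exp(8*I*pi/9) + 6*exp(2*I*pi/9) + 8*exp(2*I*pi/3) + 8*exp(4*I*pi/9)) + (9) + (17 + 10*exp(-4*I*pi/9) + 8*exp(-2*I*pi/3) + 8*exp(-2*I*pi/9) + 6*exp(-8*I*pi/9) + 6*exp(8*I*pi/9) + 8*exp(2*I*pi/9) + 8*exp(2*I*pi/3) + 10*exp(4*I*pi/9)) + (17 + 8*exp(-2*I*pi/3) + 10*exp(-2*I*pi/9) + 6*exp(-4*I*pi/9) + 8*exp(-8*I*pi/9) + 8*exp(8*I*pi/9) + 6*exp(4*I*pi/9) + 10*exp(2*I*pi/9) + 8*exp(2*I*pi/3))] = 153/9 = 17.
(Exp terms are combined using exp(i*s)*conj(exp(i*t)) = exp(i*(s-t)), and sums of them are collapsed using the identity that for every m > 1 the m distinct m-th roots of unity sum to 0, e.g. 1 + exp(2*I*pi/3) + exp(-2*I*pi/3) = 0.)
A character is irreducible iff <chi, chi> = 1, so this representation is reducible.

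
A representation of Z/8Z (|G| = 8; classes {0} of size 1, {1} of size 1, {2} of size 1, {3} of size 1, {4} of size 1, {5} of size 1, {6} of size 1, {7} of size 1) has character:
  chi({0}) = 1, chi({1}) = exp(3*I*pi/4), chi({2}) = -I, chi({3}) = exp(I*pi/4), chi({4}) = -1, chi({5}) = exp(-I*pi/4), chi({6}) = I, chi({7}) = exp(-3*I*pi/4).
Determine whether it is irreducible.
Irreducible: <chi, chi> = 1.

Justification: <chi, chi> = (1/|G|) sum_C |C| * |chi(C)|^2 = (1/8)[1*|1|^2 + 1*|exp(3*I*pi/4)|^2 + 1*|-I|^2 + 1*|exp(I*pi/4)|^2 + 1*|-1|^2 + 1*|exp(-I*pi/4)|^2 + 1*|I|^2 + 1*|exp(-3*I*pi/4)|^2]
  = (1/8)[(1) + (1) + (1) + (1) + (1) + (1) + (1) + (1)] = 8/8 = 1.
(Exp terms are combined using exp(i*s)*conj(exp(i*t)) = exp(i*(s-t)), and sums of them are collapsed using the identity that for every m > 1 the m distinct m-th roots of unity sum to 0, e.g. 1 + exp(2*I*pi/3) + exp(-2*I*pi/3) = 0.)
A character is irreducible iff <chi, chi> = 1, so this representation is irreducible.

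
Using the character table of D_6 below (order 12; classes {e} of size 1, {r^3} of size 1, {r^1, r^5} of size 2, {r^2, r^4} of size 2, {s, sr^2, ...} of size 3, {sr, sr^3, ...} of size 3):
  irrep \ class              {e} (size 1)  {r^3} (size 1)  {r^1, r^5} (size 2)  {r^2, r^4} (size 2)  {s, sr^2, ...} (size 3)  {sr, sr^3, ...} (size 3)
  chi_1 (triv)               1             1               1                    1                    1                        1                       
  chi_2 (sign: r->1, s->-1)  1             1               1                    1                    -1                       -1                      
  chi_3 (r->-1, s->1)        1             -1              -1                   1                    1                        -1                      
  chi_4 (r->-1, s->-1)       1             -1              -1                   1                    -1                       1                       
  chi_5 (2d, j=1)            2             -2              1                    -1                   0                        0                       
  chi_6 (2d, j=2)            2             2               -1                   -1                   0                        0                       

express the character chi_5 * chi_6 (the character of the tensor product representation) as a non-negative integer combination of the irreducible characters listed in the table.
chi_5 tensor chi_6 = chi_3 + chi_4 + chi_5 (all other irreducibles have multiplicity 0).

Working: The character of a tensor product is the pointwise product (chi_5 * chi_6)(C) = chi_5(C) * chi_6(C):
  {e}: (2)*(2), {r^3}: (-2)*(2), {r^1, r^5}: (1)*(-1), {r^2, r^4}: (-1)*(-1), {s, sr^2, ...}: (0)*(0), {sr, sr^3, ...}: (0)*(0)
so (chi_5 * chi_6) takes values
  {e} -> 4, {r^3} -> -4, {r^1, r^5} -> -1, {r^2, r^4} -> 1, {s, sr^2, ...} -> 0, {sr, sr^3, ...} -> 0.
Now take the inner product of this character with each irreducible chi from the table, <chi_5*chi_6, chi> = (1/12) sum_C |C| (chi_5*chi_6)(C) conj(chi(C)):
  <chi_5*chi_6, chi_1> = (1/12)[1*(4)*conj(1) + 1*(-4)*conj(1) + 2*(-1)*conj(1) + 2*(1)*conj(1) + 3*(0)*conj(1) + 3*(0)*conj(1)]
      = (1/12)[(4) + (-4) + (-2) + (2) + (0) + (0)] = 0/12 = 0
  <chi_5*chi_6, chi_2> = (1/12)[1*(4)*conj(1) + 1*(-4)*conj(1) + 2*(-1)*conj(1) + 2*(1)*conj(1) + 3*(0)*conj(-1) + 3*(0)*conj(-1)]
      = (1/12)[(4) + (-4) + (-2) + (2) + (0) + (0)] = 0/12 = 0
  <chi_5*chi_6, chi_3> = (1/12)[1*(4)*conj(1) + 1*(-4)*conj(-1) + 2*(-1)*conj(-1) + 2*(1)*conj(1) + 3*(0)*conj(1) + 3*(0)*conj(-1)]
      = (1/12)[(4) + (4) + (2) + (2) + (0) + (0)] = 12/12 = 1
  <chi_5*chi_6, chi_4> = (1/12)[1*(4)*conj(1) + 1*(-4)*conj(-1) + 2*(-1)*conj(-1) + 2*(1)*conj(1) + 3*(0)*conj(-1) + 3*(0)*conj(1)]
      = (1/12)[(4) + (4) + (2) + (2) + (0) + (0)] = 12/12 = 1
  <chi_5*chi_6, chi_5> = (1/12)[1*(4)*conj(2) + 1*(-4)*conj(-2) + 2*(-1)*conj(1) + 2*(1)*conj(-1) + 3*(0)*conj(0) + 3*(0)*conj(0)]
      = (1/12)[(8) + (8) + (-2) + (-2) + (0) + (0)] = 12/12 = 1
  <chi_5*chi_6, chi_6> = (1/12)[1*(4)*conj(2) + 1*(-4)*conj(2) + 2*(-1)*conj(-1) + 2*(1)*conj(-1) + 3*(0)*conj(0) + 3*(0)*conj(0)]
      = (1/12)[(8) + (-8) + (2) + (-2) + (0) + (0)] = 0/12 = 0
Hence the multiplicities are chi_3: 1, chi_4: 1, chi_5: 1. Dimension check: dim(chi_5)*dim(chi_6) = 2*2 = 4 and sum (mult * dim) = 1*1 + 1*1 + 1*2 = 4.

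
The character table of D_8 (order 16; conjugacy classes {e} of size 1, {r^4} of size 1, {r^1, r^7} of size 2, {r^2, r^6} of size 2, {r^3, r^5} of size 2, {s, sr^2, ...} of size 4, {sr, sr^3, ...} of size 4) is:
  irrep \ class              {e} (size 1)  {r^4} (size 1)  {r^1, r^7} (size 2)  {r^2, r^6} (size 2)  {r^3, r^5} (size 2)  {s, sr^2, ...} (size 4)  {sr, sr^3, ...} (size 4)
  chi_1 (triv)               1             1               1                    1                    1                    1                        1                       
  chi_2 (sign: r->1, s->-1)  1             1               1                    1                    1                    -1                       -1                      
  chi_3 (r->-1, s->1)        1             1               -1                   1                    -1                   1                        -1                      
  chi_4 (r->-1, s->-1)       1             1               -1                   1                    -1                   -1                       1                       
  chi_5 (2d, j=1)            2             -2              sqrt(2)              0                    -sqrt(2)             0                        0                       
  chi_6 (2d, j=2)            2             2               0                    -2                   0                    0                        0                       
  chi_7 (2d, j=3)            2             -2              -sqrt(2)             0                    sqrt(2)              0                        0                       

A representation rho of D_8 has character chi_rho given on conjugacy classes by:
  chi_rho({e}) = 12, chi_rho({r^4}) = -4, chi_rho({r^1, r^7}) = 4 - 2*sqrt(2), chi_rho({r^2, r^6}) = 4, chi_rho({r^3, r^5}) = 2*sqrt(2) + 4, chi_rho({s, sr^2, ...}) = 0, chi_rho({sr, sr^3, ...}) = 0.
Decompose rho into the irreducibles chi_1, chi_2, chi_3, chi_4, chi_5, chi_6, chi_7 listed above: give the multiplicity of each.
Multiplicities: chi_1: 2, chi_2: 2, chi_3: 0, chi_4: 0, chi_5: 1, chi_6: 0, chi_7: 3.

Working: Use <chi_rho, chi> = (1/|G|) sum_C |C| * chi_rho(C) * conj(chi(C)) with |G| = 16 for each irreducible chi in the table:
  <chi_rho, chi_1> = (1/16)[1*(12)*conj(1) + 1*(-4)*conj(1) + 2*(4 - 2*sqrt(2))*conj(1) + 2*(4)*conj(1) + 2*(2*sqrt(2) + 4)*conj(1) + 4*(0)*conj(1) + 4*(0)*conj(1)]
      = (1/16)[(12) + (-4) + (8 - 4*sqrt(2)) + (8) + (4*sqrt(2) + 8) + (0) + (0)] = 32/16 = 2
  <chi_rho, chi_2> = (1/16)[1*(12)*conj(1) + 1*(-4)*conj(1) + 2*(4 - 2*sqrt(2))*conj(1) + 2*(4)*conj(1) + 2*(2*sqrt(2) + 4)*conj(1) + 4*(0)*conj(-1) + 4*(0)*conj(-1)]
      = (1/16)[(12) + (-4) + (8 - 4*sqrt(2)) + (8) + (4*sqrt(2) + 8) + (0) + (0)] = 32/16 = 2
  <chi_rho, chi_3> = (1/16)[1*(12)*conj(1) + 1*(-4)*conj(1) + 2*(4 - 2*sqrt(2))*conj(-1) + 2*(4)*conj(1) + 2*(2*sqrt(2) + 4)*conj(-1) + 4*(0)*conj(1) + 4*(0)*conj(-1)]
      = (1/16)[(12) + (-4) + (-8 + 4*sqrt(2)) + (8) + (-8 - 4*sqrt(2)) + (0) + (0)] = 0/16 = 0
  <chi_rho, chi_4> = (1/16)[1*(12)*conj(1) + 1*(-4)*conj(1) + 2*(4 - 2*sqrt(2))*conj(-1) + 2*(4)*conj(1) + 2*(2*sqrt(2) + 4)*conj(-1) + 4*(0)*conj(-1) + 4*(0)*conj(1)]
      = (1/16)[(12) + (-4) + (-8 + 4*sqrt(2)) + (8) + (-8 - 4*sqrt(2)) + (0) + (0)] = 0/16 = 0
  <chi_rho, chi_5> = (1/16)[1*(12)*conj(2) + 1*(-4)*conj(-2) + 2*(4 - 2*sqrt(2))*conj(sqrt(2)) + 2*(4)*conj(0) + 2*(2*sqrt(2) + 4)*conj(-sqrt(2)) + 4*(0)*conj(0) + 4*(0)*conj(0)]
      = (1/16)[(24) + (8) + (-8 + 8*sqrt(2)) + (0) + (-8*sqrt(2) - 8) + (0) + (0)] = 16/16 = 1
  <chi_rho, chi_6> = (1/16)[1*(12)*conj(2) + 1*(-4)*conj(2) + 2*(4 - 2*sqrt(2))*conj(0) + 2*(4)*conj(-2) + 2*(2*sqrt(2) + 4)*conj(0) + 4*(0)*conj(0) + 4*(0)*conj(0)]
      = (1/16)[(24) + (-8) + (0) + (-16) + (0) + (0) + (0)] = 0/16 = 0
  <chi_rho, chi_7> = (1/16)[1*(12)*conj(2) + 1*(-4)*conj(-2) + 2*(4 - 2*sqrt(2))*conj(-sqrt(2)) + 2*(4)*conj(0) + 2*(2*sqrt(2) + 4)*conj(sqrt(2)) + 4*(0)*conj(0) + 4*(0)*conj(0)]
      = (1/16)[(24) + (8) + (8 - 8*sqrt(2)) + (0) + (8 + 8*sqrt(2)) + (0) + (0)] = 48/16 = 3
Dimension check: dim(rho) = sum (mult * dim) = 2*1 + 2*1 + 0*1 + 0*1 + 1*2 + 0*2 + 3*2 = 12 = chi_rho(e) = 12.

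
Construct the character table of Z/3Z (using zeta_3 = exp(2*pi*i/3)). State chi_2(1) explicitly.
Character table of Z/3Z (irreps indexed chi_0,...,chi_2 with chi_k(m) = zeta_3^(k*m), zeta_3 = exp(2*pi*i/3)):
  irrep \ class  {0} (size 1)  {1} (size 1)    {2} (size 1)  
  chi_0          1             1               1             
  chi_1          1             exp(2*I*pi/3)   exp(-2*I*pi/3)
  chi_2          1             exp(-2*I*pi/3)  exp(2*I*pi/3) 

Spot check: chi_2(1) = zeta_3^(2*1) = zeta_3^2 = exp(-2*I*pi/3).

Reasoning: Z/3Z is abelian, so all 3 irreducible complex representations are 1-dimensional. They are given by chi_k(m) = zeta_3^(k*m) for k = 0,...,2. Row orthogonality: sum_m chi_k(m) conj(chi_l(m)) = 3 * [k = l].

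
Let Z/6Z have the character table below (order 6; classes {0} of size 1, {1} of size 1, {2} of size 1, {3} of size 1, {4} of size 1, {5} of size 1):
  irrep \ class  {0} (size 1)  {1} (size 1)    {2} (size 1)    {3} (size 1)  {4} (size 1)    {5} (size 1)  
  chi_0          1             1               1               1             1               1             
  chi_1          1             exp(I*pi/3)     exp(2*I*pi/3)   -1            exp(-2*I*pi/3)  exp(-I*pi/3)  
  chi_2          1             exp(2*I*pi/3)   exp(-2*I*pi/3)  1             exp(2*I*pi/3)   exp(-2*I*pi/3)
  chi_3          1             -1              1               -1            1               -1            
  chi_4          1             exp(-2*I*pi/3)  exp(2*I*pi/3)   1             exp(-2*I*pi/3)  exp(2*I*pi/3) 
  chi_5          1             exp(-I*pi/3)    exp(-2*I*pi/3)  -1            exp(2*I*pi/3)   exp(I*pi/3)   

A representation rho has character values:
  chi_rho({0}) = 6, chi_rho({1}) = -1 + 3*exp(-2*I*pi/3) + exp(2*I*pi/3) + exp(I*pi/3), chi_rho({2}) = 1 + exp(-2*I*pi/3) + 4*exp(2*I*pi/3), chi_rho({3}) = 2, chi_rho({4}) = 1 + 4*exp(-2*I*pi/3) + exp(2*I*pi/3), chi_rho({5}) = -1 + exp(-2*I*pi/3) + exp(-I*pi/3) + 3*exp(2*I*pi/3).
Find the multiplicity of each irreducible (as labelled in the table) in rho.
Multiplicities: chi_0: 0, chi_1: 1, chi_2: 1, chi_3: 1, chi_4: 3, chi_5: 0.

Proof sketch: Use <chi_rho, chi> = (1/|G|) sum_C |C| * chi_rho(C) * conj(chi(C)) with |G| = 6 for each irreducible chi in the table:
  <chi_rho, chi_0> = (1/6)[1*(6)*conj(1) + 1*(-1 + 3*exp(-2*I*pi/3) + exp(2*I*pi/3) + exp(I*pi/3))*conj(1) + 1*(1 + exp(-2*I*pi/3) + 4*exp(2*I*pi/3))*conj(1) + 1*(2)*conj(1) + 1*(1 + 4*exp(-2*I*pi/3) + exp(2*I*pi/3))*conj(1) + 1*(-1 + exp(-2*I*pi/3) + exp(-I*pi/3) + 3*exp(2*I*pi/3))*conj(1)]
      = (1/6)[(6) + (-1 + 3*exp(-2*I*pi/3) + exp(2*I*pi/3) + exp(I*pi/3)) + (1 + exp(-2*I*pi/3) + 4*exp(2*I*pi/3)) + (2) + (1 + 4*exp(-2*I*pi/3) + exp(2*I*pi/3)) + (-1 + exp(-2*I*pi/3) + exp(-I*pi/3) + 3*exp(2*I*pi/3))] = 0/6 = 0
  <chi_rho, chi_1> = (1/6)[1*(6)*conj(1) + 1*(-1 + 3*exp(-2*I*pi/3) + exp(2*I*pi/3) + exp(I*pi/3))*conj(exp(I*pi/3)) + 1*(1 + exp(-2*I*pi/3) + 4*exp(2*I*pi/3))*conj(exp(2*I*pi/3)) + 1*(2)*conj(-1) + 1*(1 + 4*exp(-2*I*pi/3) + exp(2*I*pi/3))*conj(exp(-2*I*pi/3)) + 1*(-1 + exp(-2*I*pi/3) + exp(-I*pi/3) + 3*exp(2*I*pi/3))*conj(exp(-I*pi/3))]
      = (1/6)[(6) + (-2 - exp(-I*pi/3) + exp(I*pi/3)) + (3) + (-2) + (3) + (-2 - exp(I*pi/3) + exp(-I*pi/3))] = 6/6 = 1
  <chi_rho, chi_2> = (1/6)[1*(6)*conj(1) + 1*(-1 + 3*exp(-2*I*pi/3) + exp(2*I*pi/3) + exp(I*pi/3))*conj(exp(2*I*pi/3)) + 1*(1 + exp(-2*I*pi/3) + 4*exp(2*I*pi/3))*conj(exp(-2*I*pi/3)) + 1*(2)*conj(1) + 1*(1 + 4*exp(-2*I*pi/3) + exp(2*I*pi/3))*conj(exp(2*I*pi/3)) + 1*(-1 + exp(-2*I*pi/3) + exp(-I*pi/3) + 3*exp(2*I*pi/3))*conj(exp(-2*I*pi/3))]
      = (1/6)[(6) + (1 + exp(-I*pi/3) - exp(-2*I*pi/3) + 3*exp(2*I*pi/3)) + (1 + 4*exp(-2*I*pi/3) + exp(2*I*pi/3)) + (2) + (1 + exp(-2*I*pi/3) + 4*exp(2*I*pi/3)) + (1 + 3*exp(-2*I*pi/3) - exp(2*I*pi/3) + exp(I*pi/3))] = 6/6 = 1
  <chi_rho, chi_3> = (1/6)[1*(6)*conj(1) + 1*(-1 + 3*exp(-2*I*pi/3) + exp(2*I*pi/3) + exp(I*pi/3))*conj(-1) + 1*(1 + exp(-2*I*pi/3) + 4*exp(2*I*pi/3))*conj(1) + 1*(2)*conj(-1) + 1*(1 + 4*exp(-2*I*pi/3) + exp(2*I*pi/3))*conj(1) + 1*(-1 + exp(-2*I*pi/3) + exp(-I*pi/3) + 3*exp(2*I*pi/3))*conj(-1)]
      = (1/6)[(6) + (1 - exp(I*pi/3) - exp(2*I*pi/3) - 3*exp(-2*I*pi/3)) + (1 + exp(-2*I*pi/3) + 4*exp(2*I*pi/3)) + (-2) + (1 + 4*exp(-2*I*pi/3) + exp(2*I*pi/3)) + (1 - 3*exp(2*I*pi/3) - exp(-I*pi/3) - exp(-2*I*pi/3))] = 6/6 = 1
  <chi_rho, chi_4> = (1/6)[1*(6)*conj(1) + 1*(-1 + 3*exp(-2*I*pi/3) + exp(2*I*pi/3) + exp(I*pi/3))*conj(exp(-2*I*pi/3)) + 1*(1 + exp(-2*I*pi/3) + 4*exp(2*I*pi/3))*conj(exp(2*I*pi/3)) + 1*(2)*conj(1) + 1*(1 + 4*exp(-2*I*pi/3) + exp(2*I*pi/3))*conj(exp(-2*I*pi/3)) + 1*(-1 + exp(-2*I*pi/3) + exp(-I*pi/3) + 3*exp(2*I*pi/3))*conj(exp(2*I*pi/3))]
      = (1/6)[(6) + (2 + exp(-2*I*pi/3) - exp(2*I*pi/3)) + (3) + (2) + (3) + (2 + exp(2*I*pi/3) - exp(-2*I*pi/3))] = 18/6 = 3
  <chi_rho, chi_5> = (1/6)[1*(6)*conj(1) + 1*(-1 + 3*exp(-2*I*pi/3) + exp(2*I*pi/3) + exp(I*pi/3))*conj(exp(-I*pi/3)) + 1*(1 + exp(-2*I*pi/3) + 4*exp(2*I*pi/3))*conj(exp(-2*I*pi/3)) + 1*(2)*conj(-1) + 1*(1 + 4*exp(-2*I*pi/3) + exp(2*I*pi/3))*conj(exp(2*I*pi/3)) + 1*(-1 + exp(-2*I*pi/3) + exp(-I*pi/3) + 3*exp(2*I*pi/3))*conj(exp(I*pi/3))]
      = (1/6)[(6) + (-1 + 3*exp(-I*pi/3) - exp(I*pi/3) + exp(2*I*pi/3)) + (1 + 4*exp(-2*I*pi/3) + exp(2*I*pi/3)) + (-2) + (1 + exp(-2*I*pi/3) + 4*exp(2*I*pi/3)) + (-1 + exp(-2*I*pi/3) - exp(-I*pi/3) + 3*exp(I*pi/3))] = 0/6 = 0
(Exp terms are combined using exp(i*s)*conj(exp(i*t)) = exp(i*(s-t)), and sums of them are collapsed using the identity that for every m > 1 the m distinct m-th roots of unity sum to 0, e.g. 1 + exp(2*I*pi/3) + exp(-2*I*pi/3) = 0.)
Dimension check: dim(rho) = sum (mult * dim) = 0*1 + 1*1 + 1*1 + 1*1 + 3*1 + 0*1 = 6 = chi_rho(e) = 6.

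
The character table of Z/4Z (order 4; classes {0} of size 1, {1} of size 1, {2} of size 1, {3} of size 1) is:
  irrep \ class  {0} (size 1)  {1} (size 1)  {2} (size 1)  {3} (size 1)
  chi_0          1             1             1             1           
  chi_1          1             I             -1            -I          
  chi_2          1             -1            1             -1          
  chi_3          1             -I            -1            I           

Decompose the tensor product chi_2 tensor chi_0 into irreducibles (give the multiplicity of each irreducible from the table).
chi_2 tensor chi_0 = chi_2 (all other irreducibles have multiplicity 0).

Proof sketch: The character of a tensor product is the pointwise product (chi_2 * chi_0)(C) = chi_2(C) * chi_0(C):
  {0}: (1)*(1), {1}: (-1)*(1), {2}: (1)*(1), {3}: (-1)*(1)
so (chi_2 * chi_0) takes values
  {0} -> 1, {1} -> -1, {2} -> 1, {3} -> -1.
Now take the inner product of this character with each irreducible chi from the table, <chi_2*chi_0, chi> = (1/4) sum_C |C| (chi_2*chi_0)(C) conj(chi(C)):
  <chi_2*chi_0, chi_0> = (1/4)[1*(1)*conj(1) + 1*(-1)*conj(1) + 1*(1)*conj(1) + 1*(-1)*conj(1)]
      = (1/4)[(1) + (-1) + (1) + (-1)] = 0/4 = 0
  <chi_2*chi_0, chi_1> = (1/4)[1*(1)*conj(1) + 1*(-1)*conj(I) + 1*(1)*conj(-1) + 1*(-1)*conj(-I)]
      = (1/4)[(1) + (I) + (-1) + (-I)] = 0/4 = 0
  <chi_2*chi_0, chi_2> = (1/4)[1*(1)*conj(1) + 1*(-1)*conj(-1) + 1*(1)*conj(1) + 1*(-1)*conj(-1)]
      = (1/4)[(1) + (1) + (1) + (1)] = 4/4 = 1
  <chi_2*chi_0, chi_3> = (1/4)[1*(1)*conj(1) + 1*(-1)*conj(-I) + 1*(1)*conj(-1) + 1*(-1)*conj(I)]
      = (1/4)[(1) + (-I) + (-1) + (I)] = 0/4 = 0
(Exp terms are combined using exp(i*s)*conj(exp(i*t)) = exp(i*(s-t)), and sums of them are collapsed using the identity that for every m > 1 the m distinct m-th roots of unity sum to 0, e.g. 1 + exp(2*I*pi/3) + exp(-2*I*pi/3) = 0.)
Hence the multiplicities are chi_2: 1. Dimension check: dim(chi_2)*dim(chi_0) = 1*1 = 1 and sum (mult * dim) = 1*1 = 1.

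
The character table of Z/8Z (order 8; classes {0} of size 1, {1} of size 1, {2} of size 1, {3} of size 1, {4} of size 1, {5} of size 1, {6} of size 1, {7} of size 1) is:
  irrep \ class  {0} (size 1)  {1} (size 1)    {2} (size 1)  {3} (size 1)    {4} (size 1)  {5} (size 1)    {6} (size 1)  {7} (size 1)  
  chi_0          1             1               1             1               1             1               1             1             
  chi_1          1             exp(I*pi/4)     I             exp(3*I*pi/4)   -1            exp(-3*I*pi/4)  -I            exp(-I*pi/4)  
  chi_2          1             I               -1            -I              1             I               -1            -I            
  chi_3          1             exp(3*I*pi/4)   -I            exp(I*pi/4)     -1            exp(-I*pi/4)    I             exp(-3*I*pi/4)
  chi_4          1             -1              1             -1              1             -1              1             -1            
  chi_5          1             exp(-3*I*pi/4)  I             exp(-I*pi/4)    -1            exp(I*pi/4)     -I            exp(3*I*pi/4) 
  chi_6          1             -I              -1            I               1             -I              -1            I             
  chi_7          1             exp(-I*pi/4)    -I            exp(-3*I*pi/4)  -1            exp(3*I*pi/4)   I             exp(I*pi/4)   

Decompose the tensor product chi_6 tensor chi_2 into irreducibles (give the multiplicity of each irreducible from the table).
chi_6 tensor chi_2 = chi_0 (all other irreducibles have multiplicity 0).

Justification: The character of a tensor product is the pointwise product (chi_6 * chi_2)(C) = chi_6(C) * chi_2(C):
  {0}: (1)*(1), {1}: (-I)*(I), {2}: (-1)*(-1), {3}: (I)*(-I), {4}: (1)*(1), {5}: (-I)*(I), {6}: (-1)*(-1), {7}: (I)*(-I)
so (chi_6 * chi_2) takes values
  {0} -> 1, {1} -> 1, {2} -> 1, {3} -> 1, {4} -> 1, {5} -> 1, {6} -> 1, {7} -> 1.
Now take the inner product of this character with each irreducible chi from the table, <chi_6*chi_2, chi> = (1/8) sum_C |C| (chi_6*chi_2)(C) conj(chi(C)):
  <chi_6*chi_2, chi_0> = (1/8)[1*(1)*conj(1) + 1*(1)*conj(1) + 1*(1)*conj(1) + 1*(1)*conj(1) + 1*(1)*conj(1) + 1*(1)*conj(1) + 1*(1)*conj(1) + 1*(1)*conj(1)]
      = (1/8)[(1) + (1) + (1) + (1) + (1) + (1) + (1) + (1)] = 8/8 = 1
  <chi_6*chi_2, chi_1> = (1/8)[1*(1)*conj(1) + 1*(1)*conj(exp(I*pi/4)) + 1*(1)*conj(I) + 1*(1)*conj(exp(3*I*pi/4)) + 1*(1)*conj(-1) + 1*(1)*conj(exp(-3*I*pi/4)) + 1*(1)*conj(-I) + 1*(1)*conj(exp(-I*pi/4))]
      = (1/8)[(1) + (exp(-I*pi/4)) + (-I) + (exp(-3*I*pi/4)) + (-1) + (exp(3*I*pi/4)) + (I) + (exp(I*pi/4))] = 0/8 = 0
  <chi_6*chi_2, chi_2> = (1/8)[1*(1)*conj(1) + 1*(1)*conj(I) + 1*(1)*conj(-1) + 1*(1)*conj(-I) + 1*(1)*conj(1) + 1*(1)*conj(I) + 1*(1)*conj(-1) + 1*(1)*conj(-I)]
      = (1/8)[(1) + (-I) + (-1) + (I) + (1) + (-I) + (-1) + (I)] = 0/8 = 0
  <chi_6*chi_2, chi_3> = (1/8)[1*(1)*conj(1) + 1*(1)*conj(exp(3*I*pi/4)) + 1*(1)*conj(-I) + 1*(1)*conj(exp(I*pi/4)) + 1*(1)*conj(-1) + 1*(1)*conj(exp(-I*pi/4)) + 1*(1)*conj(I) + 1*(1)*conj(exp(-3*I*pi/4))]
      = (1/8)[(1) + (exp(-3*I*pi/4)) + (I) + (exp(-I*pi/4)) + (-1) + (exp(I*pi/4)) + (-I) + (exp(3*I*pi/4))] = 0/8 = 0
  <chi_6*chi_2, chi_4> = (1/8)[1*(1)*conj(1) + 1*(1)*conj(-1) + 1*(1)*conj(1) + 1*(1)*conj(-1) + 1*(1)*conj(1) + 1*(1)*conj(-1) + 1*(1)*conj(1) + 1*(1)*conj(-1)]
      = (1/8)[(1) + (-1) + (1) + (-1) + (1) + (-1) + (1) + (-1)] = 0/8 = 0
  <chi_6*chi_2, chi_5> = (1/8)[1*(1)*conj(1) + 1*(1)*conj(exp(-3*I*pi/4)) + 1*(1)*conj(I) + 1*(1)*conj(exp(-I*pi/4)) + 1*(1)*conj(-1) + 1*(1)*conj(exp(I*pi/4)) + 1*(1)*conj(-I) + 1*(1)*conj(exp(3*I*pi/4))]
      = (1/8)[(1) + (exp(3*I*pi/4)) + (-I) + (exp(I*pi/4)) + (-1) + (exp(-I*pi/4)) + (I) + (exp(-3*I*pi/4))] = 0/8 = 0
  <chi_6*chi_2, chi_6> = (1/8)[1*(1)*conj(1) + 1*(1)*conj(-I) + 1*(1)*conj(-1) + 1*(1)*conj(I) + 1*(1)*conj(1) + 1*(1)*conj(-I) + 1*(1)*conj(-1) + 1*(1)*conj(I)]
      = (1/8)[(1) + (I) + (-1) + (-I) + (1) + (I) + (-1) + (-I)] = 0/8 = 0
  <chi_6*chi_2, chi_7> = (1/8)[1*(1)*conj(1) + 1*(1)*conj(exp(-I*pi/4)) + 1*(1)*conj(-I) + 1*(1)*conj(exp(-3*I*pi/4)) + 1*(1)*conj(-1) + 1*(1)*conj(exp(3*I*pi/4)) + 1*(1)*conj(I) + 1*(1)*conj(exp(I*pi/4))]
      = (1/8)[(1) + (exp(I*pi/4)) + (I) + (exp(3*I*pi/4)) + (-1) + (exp(-3*I*pi/4)) + (-I) + (exp(-I*pi/4))] = 0/8 = 0
(Exp terms are combined using exp(i*s)*conj(exp(i*t)) = exp(i*(s-t)), and sums of them are collapsed using the identity that for every m > 1 the m distinct m-th roots of unity sum to 0, e.g. 1 + exp(2*I*pi/3) + exp(-2*I*pi/3) = 0.)
Hence the multiplicities are chi_0: 1. Dimension check: dim(chi_6)*dim(chi_2) = 1*1 = 1 and sum (mult * dim) = 1*1 = 1.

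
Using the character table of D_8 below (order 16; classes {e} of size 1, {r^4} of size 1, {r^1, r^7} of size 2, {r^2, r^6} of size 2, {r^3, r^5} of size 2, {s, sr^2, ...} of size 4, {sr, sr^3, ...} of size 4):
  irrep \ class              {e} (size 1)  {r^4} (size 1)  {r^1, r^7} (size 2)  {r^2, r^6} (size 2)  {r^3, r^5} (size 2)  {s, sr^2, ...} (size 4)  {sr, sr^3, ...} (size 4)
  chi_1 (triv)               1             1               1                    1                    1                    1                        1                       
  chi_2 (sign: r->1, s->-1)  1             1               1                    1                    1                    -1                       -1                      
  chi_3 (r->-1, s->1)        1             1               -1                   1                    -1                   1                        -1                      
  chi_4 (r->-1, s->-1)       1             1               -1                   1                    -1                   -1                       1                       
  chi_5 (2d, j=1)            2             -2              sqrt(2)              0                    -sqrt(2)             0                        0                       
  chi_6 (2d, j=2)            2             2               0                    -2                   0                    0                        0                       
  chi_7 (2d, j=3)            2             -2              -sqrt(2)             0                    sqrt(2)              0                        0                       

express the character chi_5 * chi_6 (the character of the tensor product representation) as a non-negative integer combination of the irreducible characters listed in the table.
chi_5 tensor chi_6 = chi_5 + chi_7 (all other irreducibles have multiplicity 0).

Derivation: The character of a tensor product is the pointwise product (chi_5 * chi_6)(C) = chi_5(C) * chi_6(C):
  {e}: (2)*(2), {r^4}: (-2)*(2), {r^1, r^7}: (sqrt(2))*(0), {r^2, r^6}: (0)*(-2), {r^3, r^5}: (-sqrt(2))*(0), {s, sr^2, ...}: (0)*(0), {sr, sr^3, ...}: (0)*(0)
so (chi_5 * chi_6) takes values
  {e} -> 4, {r^4} -> -4, {r^1, r^7} -> 0, {r^2, r^6} -> 0, {r^3, r^5} -> 0, {s, sr^2, ...} -> 0, {sr, sr^3, ...} -> 0.
Now take the inner product of this character with each irreducible chi from the table, <chi_5*chi_6, chi> = (1/16) sum_C |C| (chi_5*chi_6)(C) conj(chi(C)):
  <chi_5*chi_6, chi_1> = (1/16)[1*(4)*conj(1) + 1*(-4)*conj(1) + 2*(0)*conj(1) + 2*(0)*conj(1) + 2*(0)*conj(1) + 4*(0)*conj(1) + 4*(0)*conj(1)]
      = (1/16)[(4) + (-4) + (0) + (0) + (0) + (0) + (0)] = 0/16 = 0
  <chi_5*chi_6, chi_2> = (1/16)[1*(4)*conj(1) + 1*(-4)*conj(1) + 2*(0)*conj(1) + 2*(0)*conj(1) + 2*(0)*conj(1) + 4*(0)*conj(-1) + 4*(0)*conj(-1)]
      = (1/16)[(4) + (-4) + (0) + (0) + (0) + (0) + (0)] = 0/16 = 0
  <chi_5*chi_6, chi_3> = (1/16)[1*(4)*conj(1) + 1*(-4)*conj(1) + 2*(0)*conj(-1) + 2*(0)*conj(1) + 2*(0)*conj(-1) + 4*(0)*conj(1) + 4*(0)*conj(-1)]
      = (1/16)[(4) + (-4) + (0) + (0) + (0) + (0) + (0)] = 0/16 = 0
  <chi_5*chi_6, chi_4> = (1/16)[1*(4)*conj(1) + 1*(-4)*conj(1) + 2*(0)*conj(-1) + 2*(0)*conj(1) + 2*(0)*conj(-1) + 4*(0)*conj(-1) + 4*(0)*conj(1)]
      = (1/16)[(4) + (-4) + (0) + (0) + (0) + (0) + (0)] = 0/16 = 0
  <chi_5*chi_6, chi_5> = (1/16)[1*(4)*conj(2) + 1*(-4)*conj(-2) + 2*(0)*conj(sqrt(2)) + 2*(0)*conj(0) + 2*(0)*conj(-sqrt(2)) + 4*(0)*conj(0) + 4*(0)*conj(0)]
      = (1/16)[(8) + (8) + (0) + (0) + (0) + (0) + (0)] = 16/16 = 1
  <chi_5*chi_6, chi_6> = (1/16)[1*(4)*conj(2) + 1*(-4)*conj(2) + 2*(0)*conj(0) + 2*(0)*conj(-2) + 2*(0)*conj(0) + 4*(0)*conj(0) + 4*(0)*conj(0)]
      = (1/16)[(8) + (-8) + (0) + (0) + (0) + (0) + (0)] = 0/16 = 0
  <chi_5*chi_6, chi_7> = (1/16)[1*(4)*conj(2) + 1*(-4)*conj(-2) + 2*(0)*conj(-sqrt(2)) + 2*(0)*conj(0) + 2*(0)*conj(sqrt(2)) + 4*(0)*conj(0) + 4*(0)*conj(0)]
      = (1/16)[(8) + (8) + (0) + (0) + (0) + (0) + (0)] = 16/16 = 1
Hence the multiplicities are chi_5: 1, chi_7: 1. Dimension check: dim(chi_5)*dim(chi_6) = 2*2 = 4 and sum (mult * dim) = 1*2 + 1*2 = 4.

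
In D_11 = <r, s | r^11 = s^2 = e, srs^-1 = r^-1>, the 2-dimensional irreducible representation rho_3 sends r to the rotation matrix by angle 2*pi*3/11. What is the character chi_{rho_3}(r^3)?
chi_{rho_3}(r^3) = 2*cos(2*pi*3*3/11) = 2*cos(4*pi/11)

Reasoning: rho_3(r^3) is rotation by angle 2*pi*3*3/11, whose trace is 2*cos(2*pi*3*3/11) = 2*cos(4*pi/11).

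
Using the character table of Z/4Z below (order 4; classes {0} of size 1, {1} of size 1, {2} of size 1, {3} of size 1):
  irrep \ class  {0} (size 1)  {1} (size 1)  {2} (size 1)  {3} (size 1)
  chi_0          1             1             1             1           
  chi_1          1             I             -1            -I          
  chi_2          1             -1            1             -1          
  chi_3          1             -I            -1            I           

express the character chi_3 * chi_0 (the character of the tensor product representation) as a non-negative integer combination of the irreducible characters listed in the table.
chi_3 tensor chi_0 = chi_3 (all other irreducibles have multiplicity 0).

Explanation: The character of a tensor product is the pointwise product (chi_3 * chi_0)(C) = chi_3(C) * chi_0(C):
  {0}: (1)*(1), {1}: (-I)*(1), {2}: (-1)*(1), {3}: (I)*(1)
so (chi_3 * chi_0) takes values
  {0} -> 1, {1} -> -I, {2} -> -1, {3} -> I.
Now take the inner product of this character with each irreducible chi from the table, <chi_3*chi_0, chi> = (1/4) sum_C |C| (chi_3*chi_0)(C) conj(chi(C)):
  <chi_3*chi_0, chi_0> = (1/4)[1*(1)*conj(1) + 1*(-I)*conj(1) + 1*(-1)*conj(1) + 1*(I)*conj(1)]
      = (1/4)[(1) + (-I) + (-1) + (I)] = 0/4 = 0
  <chi_3*chi_0, chi_1> = (1/4)[1*(1)*conj(1) + 1*(-I)*conj(I) + 1*(-1)*conj(-1) + 1*(I)*conj(-I)]
      = (1/4)[(1) + (-1) + (1) + (-1)] = 0/4 = 0
  <chi_3*chi_0, chi_2> = (1/4)[1*(1)*conj(1) + 1*(-I)*conj(-1) + 1*(-1)*conj(1) + 1*(I)*conj(-1)]
      = (1/4)[(1) + (I) + (-1) + (-I)] = 0/4 = 0
  <chi_3*chi_0, chi_3> = (1/4)[1*(1)*conj(1) + 1*(-I)*conj(-I) + 1*(-1)*conj(-1) + 1*(I)*conj(I)]
      = (1/4)[(1) + (1) + (1) + (1)] = 4/4 = 1
(Exp terms are combined using exp(i*s)*conj(exp(i*t)) = exp(i*(s-t)), and sums of them are collapsed using the identity that for every m > 1 the m distinct m-th roots of unity sum to 0, e.g. 1 + exp(2*I*pi/3) + exp(-2*I*pi/3) = 0.)
Hence the multiplicities are chi_3: 1. Dimension check: dim(chi_3)*dim(chi_0) = 1*1 = 1 and sum (mult * dim) = 1*1 = 1.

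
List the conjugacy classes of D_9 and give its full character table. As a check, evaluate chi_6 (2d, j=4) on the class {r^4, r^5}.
Conjugacy classes: {e} of size 1, {r^1, r^8} of size 2, {r^2, r^7} of size 2, {r^3, r^6} of size 2, {r^4, r^5} of size 2, {s, sr, ..., sr^8} of size 9.
Character table:
  irrep \ class              {e} (size 1)  {r^1, r^8} (size 2)  {r^2, r^7} (size 2)  {r^3, r^6} (size 2)  {r^4, r^5} (size 2)  {s, sr, ..., sr^8} (size 9)
  chi_1 (triv)               1             1                    1                    1                    1                    1                          
  chi_2 (sign: r->1, s->-1)  1             1                    1                    1                    1                    -1                         
  chi_3 (2d, j=1)            2             2*cos(2*pi/9)        2*cos(4*pi/9)        -1                   -2*cos(pi/9)         0                          
  chi_4 (2d, j=2)            2             2*cos(4*pi/9)        -2*cos(pi/9)         -1                   2*cos(2*pi/9)        0                          
  chi_5 (2d, j=3)            2             -1                   -1                   2                    -1                   0                          
  chi_6 (2d, j=4)            2             -2*cos(pi/9)         2*cos(2*pi/9)        -1                   2*cos(4*pi/9)        0                          

Spot check: chi_6 (2d, j=4) on {r^4, r^5} = 2*cos(4*pi/9).

D_9 has order 2*9 = 18 with 6 conjugacy classes, hence 6 irreducibles. Sum of squared dims 1 + 1 + 4 + 4 + 4 + 4 = 18 = |G|. Linear characters come from the abelianisation; the 2-dimensional irreps have character r^k -> 2*cos(2*pi*j*k/9), reflections -> 0.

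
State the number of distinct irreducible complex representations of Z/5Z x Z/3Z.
15

Details: The number of irreducible complex representations of a finite group equals its number of conjugacy classes. Z/5Z x Z/3Z is abelian of order 15, so every element is its own conjugacy class: 15 classes, so Z/5Z x Z/3Z (order 15) has exactly 15 irreducible complex representations.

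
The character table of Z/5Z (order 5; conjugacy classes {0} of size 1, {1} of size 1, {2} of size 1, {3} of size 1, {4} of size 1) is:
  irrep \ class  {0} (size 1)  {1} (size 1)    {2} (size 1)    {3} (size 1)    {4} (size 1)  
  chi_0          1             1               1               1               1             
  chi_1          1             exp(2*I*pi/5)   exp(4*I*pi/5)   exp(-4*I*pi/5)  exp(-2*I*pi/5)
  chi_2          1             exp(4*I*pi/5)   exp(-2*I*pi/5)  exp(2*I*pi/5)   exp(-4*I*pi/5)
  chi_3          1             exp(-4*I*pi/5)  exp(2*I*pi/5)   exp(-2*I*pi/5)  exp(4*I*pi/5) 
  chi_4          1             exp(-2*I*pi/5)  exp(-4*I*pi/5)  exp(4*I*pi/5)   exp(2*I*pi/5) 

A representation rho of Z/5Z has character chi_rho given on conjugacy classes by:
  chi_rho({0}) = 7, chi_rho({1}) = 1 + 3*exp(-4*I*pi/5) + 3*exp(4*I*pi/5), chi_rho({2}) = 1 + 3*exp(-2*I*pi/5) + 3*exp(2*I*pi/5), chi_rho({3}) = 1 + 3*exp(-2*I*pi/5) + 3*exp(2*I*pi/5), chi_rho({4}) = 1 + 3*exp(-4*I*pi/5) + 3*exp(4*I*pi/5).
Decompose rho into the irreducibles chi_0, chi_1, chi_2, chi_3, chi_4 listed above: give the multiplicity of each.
Multiplicities: chi_0: 1, chi_1: 0, chi_2: 3, chi_3: 3, chi_4: 0.

Explanation: Use <chi_rho, chi> = (1/|G|) sum_C |C| * chi_rho(C) * conj(chi(C)) with |G| = 5 for each irreducible chi in the table:
  <chi_rho, chi_0> = (1/5)[1*(7)*conj(1) + 1*(1 + 3*exp(-4*I*pi/5) + 3*exp(4*I*pi/5))*conj(1) + 1*(1 + 3*exp(-2*I*pi/5) + 3*exp(2*I*pi/5))*conj(1) + 1*(1 + 3*exp(-2*I*pi/5) + 3*exp(2*I*pi/5))*conj(1) + 1*(1 + 3*exp(-4*I*pi/5) + 3*exp(4*I*pi/5))*conj(1)]
      = (1/5)[(7) + (1 + 3*exp(-4*I*pi/5) + 3*exp(4*I*pi/5)) + (1 + 3*exp(-2*I*pi/5) + 3*exp(2*I*pi/5)) + (1 + 3*exp(-2*I*pi/5) + 3*exp(2*I*pi/5)) + (1 + 3*exp(-4*I*pi/5) + 3*exp(4*I*pi/5))] = 5/5 = 1
  <chi_rho, chi_1> = (1/5)[1*(7)*conj(1) + 1*(1 + 3*exp(-4*I*pi/5) + 3*exp(4*I*pi/5))*conj(exp(2*I*pi/5)) + 1*(1 + 3*exp(-2*I*pi/5) + 3*exp(2*I*pi/5))*conj(exp(4*I*pi/5)) + 1*(1 + 3*exp(-2*I*pi/5) + 3*exp(2*I*pi/5))*conj(exp(-4*I*pi/5)) + 1*(1 + 3*exp(-4*I*pi/5) + 3*exp(4*I*pi/5))*conj(exp(-2*I*pi/5))]
      = (1/5)[(7) + (exp(-2*I*pi/5) + 3*exp(4*I*pi/5) + 3*exp(2*I*pi/5)) + (3*exp(-2*I*pi/5) + exp(-4*I*pi/5) + 3*exp(4*I*pi/5)) + (3*exp(-4*I*pi/5) + exp(4*I*pi/5) + 3*exp(2*I*pi/5)) + (3*exp(-2*I*pi/5) + 3*exp(-4*I*pi/5) + exp(2*I*pi/5))] = 0/5 = 0
  <chi_rho, chi_2> = (1/5)[1*(7)*conj(1) + 1*(1 + 3*exp(-4*I*pi/5) + 3*exp(4*I*pi/5))*conj(exp(4*I*pi/5)) + 1*(1 + 3*exp(-2*I*pi/5) + 3*exp(2*I*pi/5))*conj(exp(-2*I*pi/5)) + 1*(1 + 3*exp(-2*I*pi/5) + 3*exp(2*I*pi/5))*conj(exp(2*I*pi/5)) + 1*(1 + 3*exp(-4*I*pi/5) + 3*exp(4*I*pi/5))*conj(exp(-4*I*pi/5))]
      = (1/5)[(7) + (3 + exp(-4*I*pi/5) + 3*exp(2*I*pi/5)) + (3 + exp(2*I*pi/5) + 3*exp(4*I*pi/5)) + (3 + 3*exp(-4*I*pi/5) + exp(-2*I*pi/5)) + (3 + 3*exp(-2*I*pi/5) + exp(4*I*pi/5))] = 15/5 = 3
  <chi_rho, chi_3> = (1/5)[1*(7)*conj(1) + 1*(1 + 3*exp(-4*I*pi/5) + 3*exp(4*I*pi/5))*conj(exp(-4*I*pi/5)) + 1*(1 + 3*exp(-2*I*pi/5) + 3*exp(2*I*pi/5))*conj(exp(2*I*pi/5)) + 1*(1 + 3*exp(-2*I*pi/5) + 3*exp(2*I*pi/5))*conj(exp(-2*I*pi/5)) + 1*(1 + 3*exp(-4*I*pi/5) + 3*exp(4*I*pi/5))*conj(exp(4*I*pi/5))]
      = (1/5)[(7) + (3 + 3*exp(-2*I*pi/5) + exp(4*I*pi/5)) + (3 + 3*exp(-4*I*pi/5) + exp(-2*I*pi/5)) + (3 + exp(2*I*pi/5) + 3*exp(4*I*pi/5)) + (3 + exp(-4*I*pi/5) + 3*exp(2*I*pi/5))] = 15/5 = 3
  <chi_rho, chi_4> = (1/5)[1*(7)*conj(1) + 1*(1 + 3*exp(-4*I*pi/5) + 3*exp(4*I*pi/5))*conj(exp(-2*I*pi/5)) + 1*(1 + 3*exp(-2*I*pi/5) + 3*exp(2*I*pi/5))*conj(exp(-4*I*pi/5)) + 1*(1 + 3*exp(-2*I*pi/5) + 3*exp(2*I*pi/5))*conj(exp(4*I*pi/5)) + 1*(1 + 3*exp(-4*I*pi/5) + 3*exp(4*I*pi/5))*conj(exp(2*I*pi/5))]
      = (1/5)[(7) + (3*exp(-2*I*pi/5) + 3*exp(-4*I*pi/5) + exp(2*I*pi/5)) + (3*exp(-4*I*pi/5) + exp(4*I*pi/5) + 3*exp(2*I*pi/5)) + (3*exp(-2*I*pi/5) + exp(-4*I*pi/5) + 3*exp(4*I*pi/5)) + (exp(-2*I*pi/5) + 3*exp(4*I*pi/5) + 3*exp(2*I*pi/5))] = 0/5 = 0
(Exp terms are combined using exp(i*s)*conj(exp(i*t)) = exp(i*(s-t)), and sums of them are collapsed using the identity that for every m > 1 the m distinct m-th roots of unity sum to 0, e.g. 1 + exp(2*I*pi/3) + exp(-2*I*pi/3) = 0.)
Dimension check: dim(rho) = sum (mult * dim) = 1*1 + 0*1 + 3*1 + 3*1 + 0*1 = 7 = chi_rho(e) = 7.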